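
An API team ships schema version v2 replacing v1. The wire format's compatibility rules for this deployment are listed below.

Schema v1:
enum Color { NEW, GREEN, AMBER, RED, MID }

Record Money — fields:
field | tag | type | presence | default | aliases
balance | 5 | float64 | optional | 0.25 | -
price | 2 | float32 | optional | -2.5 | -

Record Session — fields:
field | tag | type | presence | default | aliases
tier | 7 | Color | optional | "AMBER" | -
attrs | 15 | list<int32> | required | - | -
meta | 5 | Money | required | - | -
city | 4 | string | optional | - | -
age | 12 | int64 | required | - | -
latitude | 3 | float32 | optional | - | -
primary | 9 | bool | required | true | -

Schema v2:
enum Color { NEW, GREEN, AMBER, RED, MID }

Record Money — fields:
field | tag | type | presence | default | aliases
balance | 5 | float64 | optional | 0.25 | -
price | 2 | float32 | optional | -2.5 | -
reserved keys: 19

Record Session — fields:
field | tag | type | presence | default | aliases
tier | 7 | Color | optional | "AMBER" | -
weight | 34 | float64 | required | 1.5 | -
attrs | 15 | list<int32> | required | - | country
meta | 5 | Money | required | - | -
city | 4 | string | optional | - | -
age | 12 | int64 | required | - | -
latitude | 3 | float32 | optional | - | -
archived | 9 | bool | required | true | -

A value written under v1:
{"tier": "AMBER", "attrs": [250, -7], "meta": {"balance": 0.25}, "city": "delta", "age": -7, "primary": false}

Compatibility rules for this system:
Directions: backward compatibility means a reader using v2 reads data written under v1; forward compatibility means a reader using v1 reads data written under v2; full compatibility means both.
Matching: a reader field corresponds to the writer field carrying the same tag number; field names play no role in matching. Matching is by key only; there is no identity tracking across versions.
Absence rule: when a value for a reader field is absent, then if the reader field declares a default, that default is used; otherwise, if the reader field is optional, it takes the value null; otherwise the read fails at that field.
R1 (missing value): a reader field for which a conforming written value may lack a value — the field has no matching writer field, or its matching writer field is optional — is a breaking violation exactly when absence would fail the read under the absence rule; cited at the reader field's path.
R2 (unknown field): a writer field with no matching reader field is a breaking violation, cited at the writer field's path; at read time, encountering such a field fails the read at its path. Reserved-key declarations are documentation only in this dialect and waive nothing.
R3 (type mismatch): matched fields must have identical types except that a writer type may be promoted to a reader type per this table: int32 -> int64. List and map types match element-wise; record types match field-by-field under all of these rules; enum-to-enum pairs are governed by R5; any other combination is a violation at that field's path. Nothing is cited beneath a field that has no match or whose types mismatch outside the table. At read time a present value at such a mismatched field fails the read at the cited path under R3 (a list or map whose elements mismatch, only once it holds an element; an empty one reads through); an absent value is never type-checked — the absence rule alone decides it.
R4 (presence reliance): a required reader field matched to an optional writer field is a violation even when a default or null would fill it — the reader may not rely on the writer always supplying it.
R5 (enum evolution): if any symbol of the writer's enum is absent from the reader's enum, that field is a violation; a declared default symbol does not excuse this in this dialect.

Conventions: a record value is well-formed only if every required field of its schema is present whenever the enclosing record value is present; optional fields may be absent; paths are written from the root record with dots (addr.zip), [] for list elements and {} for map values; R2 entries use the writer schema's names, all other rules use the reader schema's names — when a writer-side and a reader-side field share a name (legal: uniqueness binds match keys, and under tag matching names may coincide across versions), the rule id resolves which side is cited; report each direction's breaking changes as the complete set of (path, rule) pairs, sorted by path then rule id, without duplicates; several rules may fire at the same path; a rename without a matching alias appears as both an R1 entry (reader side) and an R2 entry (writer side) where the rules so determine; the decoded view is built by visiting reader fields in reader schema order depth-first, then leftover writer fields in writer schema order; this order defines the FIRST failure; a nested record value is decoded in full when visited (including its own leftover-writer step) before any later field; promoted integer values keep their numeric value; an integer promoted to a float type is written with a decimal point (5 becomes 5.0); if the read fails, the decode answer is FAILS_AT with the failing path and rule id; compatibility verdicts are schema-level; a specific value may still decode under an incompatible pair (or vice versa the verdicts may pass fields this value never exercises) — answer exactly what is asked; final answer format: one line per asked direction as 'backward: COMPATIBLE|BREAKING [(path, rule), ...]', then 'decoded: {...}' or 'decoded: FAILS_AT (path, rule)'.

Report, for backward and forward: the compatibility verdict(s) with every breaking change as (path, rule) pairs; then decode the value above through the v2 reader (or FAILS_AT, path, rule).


the writer's type comes first in each Session pair
backward for Session (reader v2, writer v1):
  tier <- tier (Color -> Color, writer optional)
  weight: no writer match
  attrs <- attrs (list<int32> -> list<int32>, writer required)
  meta <- meta (Money -> Money, writer required)
  city <- city (string -> string, writer optional)
  age <- age (int64 -> int64, writer required)
  latitude <- latitude (float32 -> float32, writer optional)
  archived <- primary (bool -> bool, writer required)
  meta.balance <- meta.balance (float64 -> float64, writer optional)
  meta.price <- meta.price (float32 -> float32, writer optional)
  => backward: COMPATIBLE
forward for Session (reader v1, writer v2):
  tier <- tier (Color -> Color, writer optional)
  attrs <- attrs (list<int32> -> list<int32>, writer required)
  meta <- meta (Money -> Money, writer required)
  city <- city (string -> string, writer optional)
  age <- age (int64 -> int64, writer required)
  latitude <- latitude (float32 -> float32, writer optional)
  primary <- archived (bool -> bool, writer required)
  writer field weight has no reader counterpart
  meta.balance <- meta.balance (float64 -> float64, writer optional)
  meta.price <- meta.price (float32 -> float32, writer optional)
  breaking: (weight, R2)
  => forward verdict for Session: BREAKING, 1 violation(s)
migrating the Session value to v2:
  tier := "AMBER"
  weight := 1.5 (missing; default applied)
  attrs := [250, -7]
  meta.balance := 0.25
  meta.price := -2.5 (missing; default applied)
  city := "delta"
  age := -7
  latitude := null (missing; optional => null)
  archived := false (from writer primary)
  => decoded: {"tier": "AMBER", "weight": 1.5, "attrs": [250, -7], "meta": {"balance": 0.25, "price": -2.5}, "city": "delta", "age": -7, "latitude": null, "archived": false}

backward: COMPATIBLE []; forward: BREAKING [(weight, R2)]; decoded: {"tier": "AMBER", "weight": 1.5, "attrs": [250, -7], "meta": {"balance": 0.25, "price": -2.5}, "city": "delta", "age": -7, "latitude": null, "archived": false}


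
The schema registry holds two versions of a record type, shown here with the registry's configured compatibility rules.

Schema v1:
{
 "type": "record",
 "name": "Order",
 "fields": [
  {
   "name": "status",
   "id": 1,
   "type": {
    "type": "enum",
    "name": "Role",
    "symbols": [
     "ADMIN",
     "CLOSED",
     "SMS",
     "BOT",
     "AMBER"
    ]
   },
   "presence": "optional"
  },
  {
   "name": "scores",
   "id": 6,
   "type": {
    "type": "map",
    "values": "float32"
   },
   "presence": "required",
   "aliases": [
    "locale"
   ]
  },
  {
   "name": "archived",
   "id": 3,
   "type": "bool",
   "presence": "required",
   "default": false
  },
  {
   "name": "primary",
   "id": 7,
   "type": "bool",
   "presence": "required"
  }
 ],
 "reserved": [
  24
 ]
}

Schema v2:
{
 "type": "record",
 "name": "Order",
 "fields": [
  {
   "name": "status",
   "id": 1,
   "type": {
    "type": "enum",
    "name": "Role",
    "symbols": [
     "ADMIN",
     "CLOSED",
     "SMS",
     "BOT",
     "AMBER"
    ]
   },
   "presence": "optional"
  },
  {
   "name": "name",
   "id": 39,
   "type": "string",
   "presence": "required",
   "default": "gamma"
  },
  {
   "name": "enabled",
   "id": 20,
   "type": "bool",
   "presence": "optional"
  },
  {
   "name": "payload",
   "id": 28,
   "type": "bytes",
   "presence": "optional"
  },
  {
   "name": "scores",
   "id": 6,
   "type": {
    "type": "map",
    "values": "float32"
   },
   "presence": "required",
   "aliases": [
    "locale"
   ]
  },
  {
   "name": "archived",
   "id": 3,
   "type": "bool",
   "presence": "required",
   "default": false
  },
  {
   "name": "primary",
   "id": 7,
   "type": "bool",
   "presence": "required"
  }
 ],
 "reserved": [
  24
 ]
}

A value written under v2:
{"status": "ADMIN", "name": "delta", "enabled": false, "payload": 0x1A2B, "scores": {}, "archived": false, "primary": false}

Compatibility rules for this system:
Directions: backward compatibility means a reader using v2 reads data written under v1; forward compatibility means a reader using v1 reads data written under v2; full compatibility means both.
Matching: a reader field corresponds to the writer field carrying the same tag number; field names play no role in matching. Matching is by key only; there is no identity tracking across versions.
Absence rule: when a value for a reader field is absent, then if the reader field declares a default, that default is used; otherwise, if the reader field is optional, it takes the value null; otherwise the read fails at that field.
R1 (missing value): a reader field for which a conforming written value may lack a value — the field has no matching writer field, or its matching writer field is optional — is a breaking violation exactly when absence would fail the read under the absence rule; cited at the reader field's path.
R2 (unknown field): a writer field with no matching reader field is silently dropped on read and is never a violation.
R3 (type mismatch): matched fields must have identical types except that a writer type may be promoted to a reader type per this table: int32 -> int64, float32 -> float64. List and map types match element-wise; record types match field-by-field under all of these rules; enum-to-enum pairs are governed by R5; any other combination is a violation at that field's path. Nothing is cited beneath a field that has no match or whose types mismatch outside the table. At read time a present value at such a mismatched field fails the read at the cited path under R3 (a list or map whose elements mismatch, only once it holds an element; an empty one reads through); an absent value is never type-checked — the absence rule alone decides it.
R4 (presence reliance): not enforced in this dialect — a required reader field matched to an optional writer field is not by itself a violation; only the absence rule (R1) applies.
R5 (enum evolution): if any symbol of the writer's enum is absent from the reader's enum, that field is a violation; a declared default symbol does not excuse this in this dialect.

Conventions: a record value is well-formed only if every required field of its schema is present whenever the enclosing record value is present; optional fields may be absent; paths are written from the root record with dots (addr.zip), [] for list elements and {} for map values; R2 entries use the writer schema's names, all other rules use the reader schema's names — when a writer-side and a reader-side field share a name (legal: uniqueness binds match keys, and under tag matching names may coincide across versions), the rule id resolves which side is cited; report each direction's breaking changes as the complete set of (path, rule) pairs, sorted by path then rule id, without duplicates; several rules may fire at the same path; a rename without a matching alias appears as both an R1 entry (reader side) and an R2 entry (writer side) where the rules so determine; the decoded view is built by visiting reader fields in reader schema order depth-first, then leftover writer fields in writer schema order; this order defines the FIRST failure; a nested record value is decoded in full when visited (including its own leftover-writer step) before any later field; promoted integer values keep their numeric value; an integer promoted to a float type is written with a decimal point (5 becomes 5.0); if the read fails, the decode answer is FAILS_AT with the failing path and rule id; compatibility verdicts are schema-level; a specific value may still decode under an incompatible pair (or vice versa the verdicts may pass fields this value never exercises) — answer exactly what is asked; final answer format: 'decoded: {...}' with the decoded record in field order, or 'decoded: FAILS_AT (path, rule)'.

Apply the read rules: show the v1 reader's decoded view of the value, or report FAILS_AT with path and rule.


decoded: {"status": "ADMIN", "scores": {}, "archived": false, "primary": false}

each type pair in Order: writer, then reader
decoding the Order value with the v1 reader:
  status := "ADMIN"
  scores := {}
  archived := false
  primary := false
  writer name: unmatched, discarded
  writer enabled: unmatched, discarded
  writer payload: unmatched, discarded
  => decoded: {"status": "ADMIN", "scores": {}, "archived": false, "primary": false}
ruling out the remaining Order differences:
  added field payload to record Order: optional bytes, tag 28 (in v2 it sits immediately before scores) -> triggers nothing under the printed rules; the Order answer is the same either way
  added field enabled to record Order: optional bool, tag 20 (in v2 it sits immediately before scores) -> triggers nothing under the printed rules; the Order answer is the same either way
  added field name to record Order: required string, tag 39, default "gamma" (in v2 it sits immediately before scores) -> triggers nothing under the printed rules; the Order answer is the same either way


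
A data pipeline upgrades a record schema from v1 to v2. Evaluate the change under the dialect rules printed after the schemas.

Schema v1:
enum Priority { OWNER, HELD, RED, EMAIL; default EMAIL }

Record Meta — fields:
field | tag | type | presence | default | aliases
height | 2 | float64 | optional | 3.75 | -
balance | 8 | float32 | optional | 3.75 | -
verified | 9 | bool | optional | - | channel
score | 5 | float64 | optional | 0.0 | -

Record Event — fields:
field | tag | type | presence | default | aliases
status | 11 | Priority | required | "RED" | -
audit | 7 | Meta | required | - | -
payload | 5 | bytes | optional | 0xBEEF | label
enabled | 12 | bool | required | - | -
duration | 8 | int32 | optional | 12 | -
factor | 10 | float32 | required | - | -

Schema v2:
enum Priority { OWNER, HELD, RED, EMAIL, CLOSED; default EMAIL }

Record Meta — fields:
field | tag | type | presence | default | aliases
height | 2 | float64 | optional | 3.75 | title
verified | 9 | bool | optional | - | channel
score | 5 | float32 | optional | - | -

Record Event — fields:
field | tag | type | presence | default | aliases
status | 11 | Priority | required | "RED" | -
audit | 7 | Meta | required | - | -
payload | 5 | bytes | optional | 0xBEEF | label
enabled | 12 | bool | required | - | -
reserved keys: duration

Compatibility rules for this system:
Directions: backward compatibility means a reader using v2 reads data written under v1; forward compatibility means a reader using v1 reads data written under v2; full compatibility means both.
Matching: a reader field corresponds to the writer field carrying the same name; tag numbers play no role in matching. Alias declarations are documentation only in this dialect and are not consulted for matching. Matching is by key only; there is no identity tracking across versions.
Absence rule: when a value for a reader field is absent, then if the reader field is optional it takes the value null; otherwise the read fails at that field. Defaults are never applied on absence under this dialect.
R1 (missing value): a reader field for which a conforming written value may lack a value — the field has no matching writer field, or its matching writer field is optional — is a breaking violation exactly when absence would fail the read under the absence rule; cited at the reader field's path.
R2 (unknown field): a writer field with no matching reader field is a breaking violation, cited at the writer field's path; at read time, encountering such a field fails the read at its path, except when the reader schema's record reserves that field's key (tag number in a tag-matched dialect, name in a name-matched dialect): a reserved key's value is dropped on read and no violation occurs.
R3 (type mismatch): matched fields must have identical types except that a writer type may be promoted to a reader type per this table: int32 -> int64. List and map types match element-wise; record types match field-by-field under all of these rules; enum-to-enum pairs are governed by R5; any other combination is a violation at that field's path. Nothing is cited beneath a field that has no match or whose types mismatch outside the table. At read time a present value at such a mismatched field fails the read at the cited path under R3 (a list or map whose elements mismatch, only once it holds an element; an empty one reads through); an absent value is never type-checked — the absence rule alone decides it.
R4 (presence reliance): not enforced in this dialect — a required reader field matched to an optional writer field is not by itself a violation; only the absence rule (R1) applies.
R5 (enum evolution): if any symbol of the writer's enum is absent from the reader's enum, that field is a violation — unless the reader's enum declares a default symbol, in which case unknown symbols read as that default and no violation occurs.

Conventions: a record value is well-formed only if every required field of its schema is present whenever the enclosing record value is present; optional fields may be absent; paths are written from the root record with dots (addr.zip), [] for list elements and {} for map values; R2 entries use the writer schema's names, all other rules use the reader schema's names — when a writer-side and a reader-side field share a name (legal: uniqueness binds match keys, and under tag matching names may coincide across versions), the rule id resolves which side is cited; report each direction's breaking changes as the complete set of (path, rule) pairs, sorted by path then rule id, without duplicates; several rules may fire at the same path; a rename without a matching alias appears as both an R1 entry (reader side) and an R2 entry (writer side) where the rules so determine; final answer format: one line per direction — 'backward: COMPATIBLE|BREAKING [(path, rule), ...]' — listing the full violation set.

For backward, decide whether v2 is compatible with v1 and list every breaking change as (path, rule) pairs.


backward: BREAKING [(audit.balance, R2), (audit.score, R3), (factor, R2)]

arrows below run writer -> reader for Event
checking backward for Event: reader v2 against writer v1:
  Priority -> Priority, writer required: status aligns to status
  Meta -> Meta, writer required: audit aligns to audit
  bytes -> bytes, writer optional: payload aligns to payload
  bool -> bool, writer required: enabled aligns to enabled
  writer field duration has no reader counterpart
  writer field factor has no reader counterpart
  float64 -> float64, writer optional: audit.height aligns to audit.height
  bool -> bool, writer optional: audit.verified aligns to audit.verified
  float64 -> float32, writer optional: audit.score aligns to audit.score
  writer field audit.balance has no reader counterpart
  breaking: (audit.balance, R2)
  breaking: (audit.score, R3)
  breaking: (factor, R2)
  => backward verdict for Event: BREAKING, 3 violation(s)
the other Event changes do not affect what is asked:
  enum Priority (field status in record Event): symbol CLOSED added -> fires no rule on Event, leaving the asked answer as it is
  removed field duration from record Event (its key "duration" joins the reserved list) -> fires no rule on Event, leaving the asked answer as it is


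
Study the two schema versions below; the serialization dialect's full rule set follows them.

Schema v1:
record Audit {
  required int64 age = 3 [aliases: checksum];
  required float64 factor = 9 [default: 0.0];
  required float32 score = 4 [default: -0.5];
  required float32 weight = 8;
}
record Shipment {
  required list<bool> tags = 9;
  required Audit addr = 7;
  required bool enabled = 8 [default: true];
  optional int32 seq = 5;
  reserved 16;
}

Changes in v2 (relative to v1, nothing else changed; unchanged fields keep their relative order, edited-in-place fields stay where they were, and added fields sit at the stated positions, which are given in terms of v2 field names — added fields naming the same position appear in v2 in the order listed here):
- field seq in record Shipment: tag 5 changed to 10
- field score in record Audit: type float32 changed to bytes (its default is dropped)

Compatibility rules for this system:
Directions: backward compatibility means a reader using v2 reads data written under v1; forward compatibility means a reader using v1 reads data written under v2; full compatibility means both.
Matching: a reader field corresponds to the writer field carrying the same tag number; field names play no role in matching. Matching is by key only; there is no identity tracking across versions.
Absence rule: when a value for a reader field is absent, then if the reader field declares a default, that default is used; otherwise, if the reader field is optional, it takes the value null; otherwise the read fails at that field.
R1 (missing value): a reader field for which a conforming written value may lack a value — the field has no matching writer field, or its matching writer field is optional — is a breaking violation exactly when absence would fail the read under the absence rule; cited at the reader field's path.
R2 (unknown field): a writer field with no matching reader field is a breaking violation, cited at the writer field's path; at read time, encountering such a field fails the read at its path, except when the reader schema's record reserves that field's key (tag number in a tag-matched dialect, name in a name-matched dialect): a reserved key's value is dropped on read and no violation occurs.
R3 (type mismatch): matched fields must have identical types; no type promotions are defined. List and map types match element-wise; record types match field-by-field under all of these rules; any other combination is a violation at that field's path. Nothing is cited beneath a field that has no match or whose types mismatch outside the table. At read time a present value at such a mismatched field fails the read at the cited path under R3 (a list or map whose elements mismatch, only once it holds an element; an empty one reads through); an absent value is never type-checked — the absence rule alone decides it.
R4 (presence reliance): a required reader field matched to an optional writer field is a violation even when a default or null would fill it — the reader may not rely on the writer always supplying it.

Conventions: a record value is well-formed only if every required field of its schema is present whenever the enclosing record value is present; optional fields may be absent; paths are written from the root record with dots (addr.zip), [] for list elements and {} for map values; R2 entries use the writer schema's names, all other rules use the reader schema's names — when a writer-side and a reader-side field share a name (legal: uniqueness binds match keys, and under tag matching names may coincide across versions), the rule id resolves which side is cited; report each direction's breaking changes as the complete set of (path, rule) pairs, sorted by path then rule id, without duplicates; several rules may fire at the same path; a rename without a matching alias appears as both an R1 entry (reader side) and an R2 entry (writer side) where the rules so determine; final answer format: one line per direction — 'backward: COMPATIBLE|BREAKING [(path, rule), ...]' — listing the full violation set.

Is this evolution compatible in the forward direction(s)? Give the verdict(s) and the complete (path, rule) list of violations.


forward: BREAKING [(addr.score, R3), (seq, R2)]

arrows below run writer -> reader for Shipment
checking forward for Shipment: reader v1 against writer v2:
  tags: paired with writer tags (list<bool> -> list<bool>; writer required)
  addr: paired with writer addr (Audit -> Audit; writer required)
  enabled: paired with writer enabled (bool -> bool; writer required)
  no writer field matches reader seq
  writer seq: unknown to reader
  addr.age: paired with writer addr.age (int64 -> int64; writer required)
  addr.factor: paired with writer addr.factor (float64 -> float64; writer required)
  addr.score: paired with writer addr.score (bytes -> float32; writer required)
  addr.weight: paired with writer addr.weight (float32 -> float32; writer required)
  breaking: (addr.score, R3)
  breaking: (seq, R2)
  => forward verdict for Shipment: BREAKING, 2 violation(s)


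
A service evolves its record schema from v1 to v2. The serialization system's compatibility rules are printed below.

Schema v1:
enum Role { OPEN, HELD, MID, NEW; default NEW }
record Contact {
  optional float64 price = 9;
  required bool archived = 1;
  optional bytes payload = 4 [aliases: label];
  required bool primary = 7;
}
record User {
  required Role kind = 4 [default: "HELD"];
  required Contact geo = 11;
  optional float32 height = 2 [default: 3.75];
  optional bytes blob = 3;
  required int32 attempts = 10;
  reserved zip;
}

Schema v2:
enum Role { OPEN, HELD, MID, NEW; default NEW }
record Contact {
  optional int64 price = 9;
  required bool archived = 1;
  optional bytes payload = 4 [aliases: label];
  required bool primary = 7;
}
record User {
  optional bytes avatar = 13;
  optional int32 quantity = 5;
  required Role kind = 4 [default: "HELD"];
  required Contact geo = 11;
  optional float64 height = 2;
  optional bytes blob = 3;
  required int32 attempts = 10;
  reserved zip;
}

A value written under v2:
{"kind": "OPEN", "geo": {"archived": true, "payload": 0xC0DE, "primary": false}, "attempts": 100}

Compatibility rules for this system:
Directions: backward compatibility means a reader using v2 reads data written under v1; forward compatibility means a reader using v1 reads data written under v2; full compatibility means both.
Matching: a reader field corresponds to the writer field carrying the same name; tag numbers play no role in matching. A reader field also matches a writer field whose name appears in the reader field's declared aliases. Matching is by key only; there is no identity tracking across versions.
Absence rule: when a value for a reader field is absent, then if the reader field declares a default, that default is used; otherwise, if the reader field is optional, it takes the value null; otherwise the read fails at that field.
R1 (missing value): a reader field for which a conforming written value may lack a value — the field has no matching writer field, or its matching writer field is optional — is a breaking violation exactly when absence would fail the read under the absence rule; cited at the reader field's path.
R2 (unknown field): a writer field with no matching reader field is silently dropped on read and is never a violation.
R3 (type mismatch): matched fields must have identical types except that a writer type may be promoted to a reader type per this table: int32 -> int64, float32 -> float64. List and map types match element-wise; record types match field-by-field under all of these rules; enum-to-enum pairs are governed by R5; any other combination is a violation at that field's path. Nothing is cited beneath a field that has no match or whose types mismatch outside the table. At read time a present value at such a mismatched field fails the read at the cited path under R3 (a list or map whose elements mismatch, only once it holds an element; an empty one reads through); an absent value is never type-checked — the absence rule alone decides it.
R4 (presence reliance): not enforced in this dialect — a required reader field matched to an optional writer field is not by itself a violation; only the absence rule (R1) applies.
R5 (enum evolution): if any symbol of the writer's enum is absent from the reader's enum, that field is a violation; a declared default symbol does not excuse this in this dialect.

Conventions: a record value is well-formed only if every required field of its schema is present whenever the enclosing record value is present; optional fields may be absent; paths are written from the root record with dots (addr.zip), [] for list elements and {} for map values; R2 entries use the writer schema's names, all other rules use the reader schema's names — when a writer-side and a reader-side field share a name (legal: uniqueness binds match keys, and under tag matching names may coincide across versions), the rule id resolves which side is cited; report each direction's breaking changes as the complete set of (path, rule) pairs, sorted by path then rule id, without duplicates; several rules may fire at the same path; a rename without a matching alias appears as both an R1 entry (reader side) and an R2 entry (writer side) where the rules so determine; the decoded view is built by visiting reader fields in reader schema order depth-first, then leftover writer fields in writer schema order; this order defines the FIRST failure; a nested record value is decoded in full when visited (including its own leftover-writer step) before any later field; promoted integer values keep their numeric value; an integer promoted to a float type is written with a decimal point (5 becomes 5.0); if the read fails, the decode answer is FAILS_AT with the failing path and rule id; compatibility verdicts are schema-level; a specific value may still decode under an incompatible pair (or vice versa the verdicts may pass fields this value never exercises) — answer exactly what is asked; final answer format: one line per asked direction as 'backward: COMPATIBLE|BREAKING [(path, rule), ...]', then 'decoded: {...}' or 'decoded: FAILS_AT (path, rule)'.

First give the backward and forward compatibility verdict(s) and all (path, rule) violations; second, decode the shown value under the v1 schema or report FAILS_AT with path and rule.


arrows below run writer -> reader for User
backward on User — v2 reading data written by v1:
  avatar: no writer match
  quantity: no writer match
  kind: Role -> Role, writer required; from kind
  geo: Contact -> Contact, writer required; from geo
  height: float32 -> float64, writer optional; from height
  blob: bytes -> bytes, writer optional; from blob
  attempts: int32 -> int32, writer required; from attempts
  geo.price: float64 -> int64, writer optional; from geo.price
  geo.archived: bool -> bool, writer required; from geo.archived
  geo.payload: bytes -> bytes, writer optional; from geo.payload
  geo.primary: bool -> bool, writer required; from geo.primary
  rule R3 violated at geo.price
  => 1 violation(s): backward is BREAKING for User
forward on User — v1 reading data written by v2:
  kind: Role -> Role, writer required; from kind
  geo: Contact -> Contact, writer required; from geo
  height: float64 -> float32, writer optional; from height
  blob: bytes -> bytes, writer optional; from blob
  attempts: int32 -> int32, writer required; from attempts
  writer field avatar has no reader counterpart
  writer field quantity has no reader counterpart
  geo.price: int64 -> float64, writer optional; from geo.price
  geo.archived: bool -> bool, writer required; from geo.archived
  geo.payload: bytes -> bytes, writer optional; from geo.payload
  geo.primary: bool -> bool, writer required; from geo.primary
  rule R3 violated at geo.price
  rule R3 violated at height
  => 2 violation(s): forward is BREAKING for User
decode walk for User under reader schema v1:
  kind := "OPEN"
  geo.price := null (absent, optional -> null)
  geo.archived := true
  geo.payload := 0xC0DE
  geo.primary := false
  height := 3.75 (absent -> default)
  blob := null (absent, optional -> null)
  attempts := 100
  => decoded: {"kind": "OPEN", "geo": {"price": null, "archived": true, "payload": 0xC0DE, "primary": false}, "height": 3.75, "blob": null, "attempts": 100}

backward: BREAKING [(geo.price, R3)]; forward: BREAKING [(geo.price, R3), (height, R3)]; decoded: {"kind": "OPEN", "geo": {"price": null, "archived": true, "payload": 0xC0DE, "primary": false}, "height": 3.75, "blob": null, "attempts": 100}


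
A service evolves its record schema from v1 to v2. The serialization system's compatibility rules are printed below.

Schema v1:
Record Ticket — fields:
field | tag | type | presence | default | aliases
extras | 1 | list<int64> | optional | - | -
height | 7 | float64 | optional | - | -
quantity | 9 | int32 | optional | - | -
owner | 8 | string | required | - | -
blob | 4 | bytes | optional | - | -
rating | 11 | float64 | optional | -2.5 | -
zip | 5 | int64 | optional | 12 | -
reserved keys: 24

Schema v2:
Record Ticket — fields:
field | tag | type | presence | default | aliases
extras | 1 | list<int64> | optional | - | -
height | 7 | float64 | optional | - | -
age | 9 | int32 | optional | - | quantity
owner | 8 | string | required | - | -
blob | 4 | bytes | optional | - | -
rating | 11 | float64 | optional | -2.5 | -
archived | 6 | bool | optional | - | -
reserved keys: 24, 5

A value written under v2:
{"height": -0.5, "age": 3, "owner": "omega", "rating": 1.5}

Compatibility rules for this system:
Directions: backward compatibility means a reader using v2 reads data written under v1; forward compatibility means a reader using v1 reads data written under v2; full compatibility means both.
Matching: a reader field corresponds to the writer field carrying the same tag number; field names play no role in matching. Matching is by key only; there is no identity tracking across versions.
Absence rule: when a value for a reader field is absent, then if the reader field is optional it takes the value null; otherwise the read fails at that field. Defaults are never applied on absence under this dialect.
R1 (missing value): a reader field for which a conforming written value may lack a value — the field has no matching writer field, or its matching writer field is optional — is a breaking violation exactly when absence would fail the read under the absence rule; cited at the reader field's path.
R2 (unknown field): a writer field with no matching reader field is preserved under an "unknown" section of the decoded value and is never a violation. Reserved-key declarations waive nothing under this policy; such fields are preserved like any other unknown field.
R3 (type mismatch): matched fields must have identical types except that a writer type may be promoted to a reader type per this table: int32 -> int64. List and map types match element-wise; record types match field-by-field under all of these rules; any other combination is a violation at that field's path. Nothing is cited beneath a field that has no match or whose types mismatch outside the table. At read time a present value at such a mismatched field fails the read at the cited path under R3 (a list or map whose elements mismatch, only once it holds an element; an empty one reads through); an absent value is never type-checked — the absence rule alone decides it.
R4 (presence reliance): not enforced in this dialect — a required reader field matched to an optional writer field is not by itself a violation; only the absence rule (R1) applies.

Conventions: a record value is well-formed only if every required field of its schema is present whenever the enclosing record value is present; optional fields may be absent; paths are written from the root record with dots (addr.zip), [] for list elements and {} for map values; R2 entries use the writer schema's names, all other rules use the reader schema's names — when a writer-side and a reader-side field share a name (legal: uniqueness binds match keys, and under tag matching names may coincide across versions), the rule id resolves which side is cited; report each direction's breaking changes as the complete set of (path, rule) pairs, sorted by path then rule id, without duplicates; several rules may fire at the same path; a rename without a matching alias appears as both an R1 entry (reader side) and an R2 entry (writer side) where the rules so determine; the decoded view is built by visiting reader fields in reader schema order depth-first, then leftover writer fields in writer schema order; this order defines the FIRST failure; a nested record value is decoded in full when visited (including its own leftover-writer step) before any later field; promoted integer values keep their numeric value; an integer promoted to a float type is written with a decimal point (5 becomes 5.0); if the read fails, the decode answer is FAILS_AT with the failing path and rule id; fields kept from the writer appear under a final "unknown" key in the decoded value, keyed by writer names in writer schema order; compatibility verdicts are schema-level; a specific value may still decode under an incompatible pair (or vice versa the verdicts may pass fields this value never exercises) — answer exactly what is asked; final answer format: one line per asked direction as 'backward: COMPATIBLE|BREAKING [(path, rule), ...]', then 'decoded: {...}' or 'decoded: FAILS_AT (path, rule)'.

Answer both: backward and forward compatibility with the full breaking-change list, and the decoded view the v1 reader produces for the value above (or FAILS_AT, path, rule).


each type pair in Ticket: writer, then reader
backward on Ticket — v2 reading data written by v1:
  extras <- extras (list<int64> -> list<int64>, writer optional)
  height <- height (float64 -> float64, writer optional)
  age <- quantity (int32 -> int32, writer optional)
  owner <- owner (string -> string, writer required)
  blob <- blob (bytes -> bytes, writer optional)
  rating <- rating (float64 -> float64, writer optional)
  no writer field matches reader archived
  writer zip: unknown to reader
  nothing fires on Ticket: backward is COMPATIBLE
forward on Ticket — v1 reading data written by v2:
  extras <- extras (list<int64> -> list<int64>, writer optional)
  height <- height (float64 -> float64, writer optional)
  quantity <- age (int32 -> int32, writer optional)
  owner <- owner (string -> string, writer required)
  blob <- blob (bytes -> bytes, writer optional)
  rating <- rating (float64 -> float64, writer optional)
  no writer field matches reader zip
  writer archived: unknown to reader
  nothing fires on Ticket: forward is COMPATIBLE
decoding the Ticket value with the v1 reader:
  extras := null (not supplied -> null)
  height := -0.5
  quantity := 3 (from writer age)
  owner := "omega"
  blob := null (not supplied -> null)
  rating := 1.5
  zip := null (not supplied -> null)
  => decoded: {"extras": null, "height": -0.5, "quantity": 3, "owner": "omega", "blob": null, "rating": 1.5, "zip": null}

backward: COMPATIBLE []; forward: COMPATIBLE []; decoded: {"extras": null, "height": -0.5, "quantity": 3, "owner": "omega", "blob": null, "rating": 1.5, "zip": null}


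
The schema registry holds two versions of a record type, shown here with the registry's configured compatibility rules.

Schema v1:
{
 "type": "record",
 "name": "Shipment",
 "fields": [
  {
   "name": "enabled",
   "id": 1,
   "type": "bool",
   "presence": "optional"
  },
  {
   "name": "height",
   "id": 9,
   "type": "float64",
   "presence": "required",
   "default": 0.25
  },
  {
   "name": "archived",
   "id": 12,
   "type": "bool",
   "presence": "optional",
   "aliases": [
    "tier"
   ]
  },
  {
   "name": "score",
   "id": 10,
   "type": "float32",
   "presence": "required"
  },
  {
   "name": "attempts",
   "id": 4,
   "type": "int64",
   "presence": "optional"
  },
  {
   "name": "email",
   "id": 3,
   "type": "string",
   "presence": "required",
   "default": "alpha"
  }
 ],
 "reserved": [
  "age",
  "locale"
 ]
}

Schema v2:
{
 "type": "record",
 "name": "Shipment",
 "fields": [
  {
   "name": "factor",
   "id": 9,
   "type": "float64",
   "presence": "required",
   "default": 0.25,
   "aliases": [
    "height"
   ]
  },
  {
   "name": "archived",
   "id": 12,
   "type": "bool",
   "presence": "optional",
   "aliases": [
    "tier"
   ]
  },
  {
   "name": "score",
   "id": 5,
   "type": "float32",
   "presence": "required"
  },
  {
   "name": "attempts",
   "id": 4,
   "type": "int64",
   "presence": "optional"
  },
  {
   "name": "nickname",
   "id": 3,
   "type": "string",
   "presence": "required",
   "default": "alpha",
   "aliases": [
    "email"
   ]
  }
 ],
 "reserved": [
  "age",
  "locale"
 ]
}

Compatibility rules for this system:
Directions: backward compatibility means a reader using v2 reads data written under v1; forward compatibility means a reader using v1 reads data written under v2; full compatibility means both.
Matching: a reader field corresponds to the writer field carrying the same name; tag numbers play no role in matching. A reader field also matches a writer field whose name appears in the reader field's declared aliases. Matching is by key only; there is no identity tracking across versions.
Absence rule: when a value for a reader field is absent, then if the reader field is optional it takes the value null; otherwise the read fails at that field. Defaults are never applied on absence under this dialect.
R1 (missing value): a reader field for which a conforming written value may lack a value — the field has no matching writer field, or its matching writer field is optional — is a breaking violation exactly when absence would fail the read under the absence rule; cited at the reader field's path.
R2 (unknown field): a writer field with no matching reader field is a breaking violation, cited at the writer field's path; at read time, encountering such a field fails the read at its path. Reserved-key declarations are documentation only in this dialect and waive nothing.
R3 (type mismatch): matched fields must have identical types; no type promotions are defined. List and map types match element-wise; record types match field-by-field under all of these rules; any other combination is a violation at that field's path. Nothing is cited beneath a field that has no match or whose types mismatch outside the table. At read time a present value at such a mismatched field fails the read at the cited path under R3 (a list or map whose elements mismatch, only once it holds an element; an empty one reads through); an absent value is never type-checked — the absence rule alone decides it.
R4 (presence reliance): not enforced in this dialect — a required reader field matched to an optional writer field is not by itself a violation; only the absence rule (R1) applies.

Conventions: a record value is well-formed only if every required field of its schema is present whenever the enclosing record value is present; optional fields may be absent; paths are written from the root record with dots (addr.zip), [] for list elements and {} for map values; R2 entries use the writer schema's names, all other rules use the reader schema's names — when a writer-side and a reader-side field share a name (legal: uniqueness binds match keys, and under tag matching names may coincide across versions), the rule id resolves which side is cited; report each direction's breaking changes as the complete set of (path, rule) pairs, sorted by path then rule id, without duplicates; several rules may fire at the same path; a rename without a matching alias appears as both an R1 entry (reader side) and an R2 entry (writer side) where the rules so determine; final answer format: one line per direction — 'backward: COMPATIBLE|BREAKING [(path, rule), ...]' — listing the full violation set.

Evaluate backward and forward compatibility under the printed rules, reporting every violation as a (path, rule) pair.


backward: BREAKING [(enabled, R2)]; forward: BREAKING [(email, R1), (factor, R2), (height, R1), (nickname, R2)]

in Shipment below, arrows point writer -> reader
backward pass over Shipment, reader schema v2, writer schema v1:
  writer required, float64 -> float64: reader factor maps from writer height
  writer optional, bool -> bool: reader archived maps from writer archived
  writer required, float32 -> float32: reader score maps from writer score
  writer optional, int64 -> int64: reader attempts maps from writer attempts
  writer required, string -> string: reader nickname maps from writer email
  leftover writer field: enabled
  R2 fires at enabled
  => 1 violation(s): backward is BREAKING for Shipment
forward pass over Shipment, reader schema v1, writer schema v2:
  enabled: no writer-side match
  height: no writer-side match
  writer optional, bool -> bool: reader archived maps from writer archived
  writer required, float32 -> float32: reader score maps from writer score
  writer optional, int64 -> int64: reader attempts maps from writer attempts
  email: no writer-side match
  leftover writer field: factor
  leftover writer field: nickname
  R1 fires at email
  R2 fires at factor
  R1 fires at height
  R2 fires at nickname
  => 4 violation(s): forward is BREAKING for Shipment
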